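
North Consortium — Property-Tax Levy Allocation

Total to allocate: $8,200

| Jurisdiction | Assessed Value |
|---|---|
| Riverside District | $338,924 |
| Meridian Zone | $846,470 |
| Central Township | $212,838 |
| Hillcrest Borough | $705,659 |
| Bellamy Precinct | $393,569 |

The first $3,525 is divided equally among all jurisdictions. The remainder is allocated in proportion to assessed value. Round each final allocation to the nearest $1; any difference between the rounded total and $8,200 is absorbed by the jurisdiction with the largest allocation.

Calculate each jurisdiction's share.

Riverside District: $1,339 · Meridian Zone: $2,290 · Central Township: $1,103 · Hillcrest Borough: $2,026 · Bellamy Precinct: $1,442

Equal tier: $3,525 ÷ 5 = $705 apiece.
Remainder $4,675 by assessed value (total 2,497,460): Riverside District 634.43 → $634; Meridian Zone 1,584.51 → $1,585; Central Township 398.41 → $398; Hillcrest Borough 1,320.92 → $1,321; Bellamy Precinct 736.72 → $737.
Totals: Riverside District $705 + $634 = $1,339; Meridian Zone $705 + $1,585 = $2,290; Central Township $705 + $398 = $1,103; Hillcrest Borough $705 + $1,321 = $2,026; Bellamy Precinct $705 + $737 = $1,442.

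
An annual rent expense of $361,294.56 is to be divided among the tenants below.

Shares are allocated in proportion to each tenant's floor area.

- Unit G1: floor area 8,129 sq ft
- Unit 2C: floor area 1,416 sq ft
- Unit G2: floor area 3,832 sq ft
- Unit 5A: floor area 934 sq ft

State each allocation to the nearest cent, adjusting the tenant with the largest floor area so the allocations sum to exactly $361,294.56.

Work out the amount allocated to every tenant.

Unit G1: $205,224.20; Unit 2C: $35,748.24; Unit G2: $96,742.42; Unit 5A: $23,579.70

Total floor area = 8,129 + 1,416 + 3,832 + 934 = 14,311.
Pro-rata amounts: Unit G1 205,224.1966; Unit 2C 35,748.2424; Unit G2 96,742.4187; Unit 5A 23,579.7023.
Rounded to nearest cent: Unit G1 $205,224.20; Unit 2C $35,748.24; Unit G2 $96,742.42; Unit 5A $23,579.70. Sum = $361,294.56.
Rounded total matches; no reconciliation needed.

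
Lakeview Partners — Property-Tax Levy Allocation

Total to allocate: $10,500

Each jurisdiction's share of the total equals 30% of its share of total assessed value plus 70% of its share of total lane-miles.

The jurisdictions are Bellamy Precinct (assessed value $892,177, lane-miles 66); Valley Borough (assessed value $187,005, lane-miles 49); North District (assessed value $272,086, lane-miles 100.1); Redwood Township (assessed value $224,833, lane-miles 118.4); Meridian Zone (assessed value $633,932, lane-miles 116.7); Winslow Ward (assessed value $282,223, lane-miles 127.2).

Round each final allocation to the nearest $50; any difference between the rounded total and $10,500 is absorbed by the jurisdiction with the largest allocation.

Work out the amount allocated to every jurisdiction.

Bellamy Precinct: $1,950; Valley Borough: $850; North District: $1,600; Redwood Township: $1,800; Meridian Zone: $2,300; Winslow Ward: $2,000

Assessed value total 2,492,256; lane-miles total 577.4.
Composite weights (30% assessed value + 70% lane-miles): Bellamy Precinct 0.1874; Valley Borough 0.0819; North District 0.1541; Redwood Township 0.1706; Meridian Zone 0.2178; Winslow Ward 0.1882.
Proportional shares: Bellamy Precinct 1,967.78; Valley Borough 860.10; North District 1,618.11; Redwood Township 1,791.34; Meridian Zone 2,286.77; Winslow Ward 1,975.90.
After rounding ($50): Bellamy Precinct $1,950; Valley Borough $850; North District $1,600; Redwood Township $1,800; Meridian Zone $2,300; Winslow Ward $2,000. Sum = $10,500.
No rounding difference to absorb.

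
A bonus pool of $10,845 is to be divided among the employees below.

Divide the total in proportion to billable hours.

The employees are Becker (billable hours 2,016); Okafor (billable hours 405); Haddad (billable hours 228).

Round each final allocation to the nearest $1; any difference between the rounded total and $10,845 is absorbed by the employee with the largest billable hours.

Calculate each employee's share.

Becker: $8,254 | Okafor: $1,658 | Haddad: $933

Combined billable hours = 2,649.
Pro-rata amounts: Becker 2,016/2,649 × $10,845 = 8,253.499; Okafor 405/2,649 × $10,845 = 1,658.07; Haddad 228/2,649 × $10,845 = 933.43.
Rounded to nearest $1: Becker $8,253; Okafor $1,658; Haddad $933. Sum = $10,844.
Difference $10,845 − $10,844 = +$1 applied to largest billable hours (Becker): Becker becomes $8,254.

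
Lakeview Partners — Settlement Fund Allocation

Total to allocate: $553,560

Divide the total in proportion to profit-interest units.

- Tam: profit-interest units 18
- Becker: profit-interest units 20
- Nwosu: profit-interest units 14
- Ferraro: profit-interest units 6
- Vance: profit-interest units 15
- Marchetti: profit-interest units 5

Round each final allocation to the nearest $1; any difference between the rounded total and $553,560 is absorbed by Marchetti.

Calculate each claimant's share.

Combined profit-interest units = 78.
Pro-rata amounts: Tam 18/78 × $553,560 = 127,744.62; Becker 20/78 × $553,560 = 141,938.46; Nwosu 14/78 × $553,560 = 99,356.92; Ferraro 6/78 × $553,560 = 42,581.54; Vance 15/78 × $553,560 = 106,453.85; Marchetti 5/78 × $553,560 = 35,484.62.
After rounding ($1): Tam $127,745; Becker $141,938; Nwosu $99,357; Ferraro $42,582; Vance $106,454; Marchetti $35,485. Sum = $553,561.
Difference $553,560 − $553,561 = −$1 applied to Marchetti: Marchetti becomes $35,484.

Tam: $127,745 | Becker: $141,938 | Nwosu: $99,357 | Ferraro: $42,582 | Vance: $106,454 | Marchetti: $35,484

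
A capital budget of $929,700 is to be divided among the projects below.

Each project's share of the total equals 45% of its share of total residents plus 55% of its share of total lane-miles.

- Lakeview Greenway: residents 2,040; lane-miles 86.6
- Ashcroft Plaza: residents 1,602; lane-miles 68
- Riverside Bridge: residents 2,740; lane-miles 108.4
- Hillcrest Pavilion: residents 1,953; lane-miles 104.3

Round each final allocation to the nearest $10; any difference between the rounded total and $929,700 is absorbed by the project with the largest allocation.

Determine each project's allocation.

Lakeview Greenway: $222,960; Ashcroft Plaza: $175,080; Riverside Bridge: $288,430; Hillcrest Pavilion: $243,230

Totals — residents 8,335, lane-miles 367.3.
Composite weights (45% residents + 55% lane-miles): Lakeview Greenway 0.2398; Ashcroft Plaza 0.1883; Riverside Bridge 0.3103; Hillcrest Pavilion 0.2616.
Raw shares: Lakeview Greenway 222,955.06; Ashcroft Plaza 175,076.29; Riverside Bridge 288,439.47; Hillcrest Pavilion 243,229.18.
After rounding ($10): Lakeview Greenway $222,960; Ashcroft Plaza $175,080; Riverside Bridge $288,440; Hillcrest Pavilion $243,230. Sum = $929,710.
Difference $929,700 − $929,710 = −$10 applied to largest allocation (Riverside Bridge): Riverside Bridge becomes $288,430.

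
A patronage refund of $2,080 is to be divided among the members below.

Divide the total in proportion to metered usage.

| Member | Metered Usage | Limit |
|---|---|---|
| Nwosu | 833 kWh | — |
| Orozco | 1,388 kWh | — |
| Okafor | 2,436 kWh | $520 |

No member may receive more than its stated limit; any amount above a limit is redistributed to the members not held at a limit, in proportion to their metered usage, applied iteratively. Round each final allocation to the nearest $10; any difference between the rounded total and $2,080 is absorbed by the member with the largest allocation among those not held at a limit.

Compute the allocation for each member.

Nwosu: $590 | Orozco: $970 | Okafor: $520

Metered usage total: 4,657.
Pro-rata shares before constraints: Nwosu 372.05; Orozco 619.94; Okafor 1,088.01.
Capped: Okafor ($520); balance $1,560 reallocated over remaining metered usage 2,221.
Shares after redistribution: Nwosu 585.09 → $590; Orozco 974.91 → $970.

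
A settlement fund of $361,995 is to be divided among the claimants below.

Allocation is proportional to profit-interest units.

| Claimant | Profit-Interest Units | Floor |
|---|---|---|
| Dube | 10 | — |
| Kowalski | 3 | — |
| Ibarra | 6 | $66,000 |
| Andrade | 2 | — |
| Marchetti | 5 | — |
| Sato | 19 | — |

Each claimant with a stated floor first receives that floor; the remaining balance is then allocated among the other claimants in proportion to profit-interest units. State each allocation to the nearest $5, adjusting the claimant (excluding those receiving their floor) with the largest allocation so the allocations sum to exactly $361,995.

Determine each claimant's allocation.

Minimums first: Ibarra $66,000. Residual $295,995.
Residual split over remaining profit-interest units 39: Dube 75,896.15 → $75,895; Kowalski 22,768.85 → $22,770; Andrade 15,179.23 → $15,180; Marchetti 37,948.08 → $37,950; Sato 144,202.69 → $144,205.
Rounding difference −$5 applied to Sato → $144,200.

Dube: $75,895 · Kowalski: $22,770 · Ibarra: $66,000 · Andrade: $15,180 · Marchetti: $37,950 · Sato: $144,200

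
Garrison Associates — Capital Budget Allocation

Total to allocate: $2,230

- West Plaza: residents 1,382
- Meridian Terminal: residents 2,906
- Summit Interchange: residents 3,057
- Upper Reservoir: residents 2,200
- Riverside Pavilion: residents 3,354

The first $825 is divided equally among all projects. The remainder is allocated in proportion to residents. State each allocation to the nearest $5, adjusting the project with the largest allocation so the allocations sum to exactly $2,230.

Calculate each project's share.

West Plaza: $315 | Meridian Terminal: $480 | Summit Interchange: $500 | Upper Reservoir: $405 | Riverside Pavilion: $530

Equal tier: $825 ÷ 5 = $165 apiece.
Remainder $1,405 by residents (total 12,899): West Plaza 150.53 → $150; Meridian Terminal 316.53 → $315; Summit Interchange 332.98 → $335; Upper Reservoir 239.63 → $240; Riverside Pavilion 365.33 → $365.
Totals: West Plaza $165 + $150 = $315; Meridian Terminal $165 + $315 = $480; Summit Interchange $165 + $335 = $500; Upper Reservoir $165 + $240 = $405; Riverside Pavilion $165 + $365 = $530.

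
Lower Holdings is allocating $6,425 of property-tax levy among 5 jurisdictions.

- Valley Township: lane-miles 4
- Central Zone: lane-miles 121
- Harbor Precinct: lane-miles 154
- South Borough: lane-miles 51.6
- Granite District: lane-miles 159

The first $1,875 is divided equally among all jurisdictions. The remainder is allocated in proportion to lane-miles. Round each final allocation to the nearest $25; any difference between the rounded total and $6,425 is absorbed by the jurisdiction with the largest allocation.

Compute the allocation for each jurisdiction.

Equal tier: $1,875 ÷ 5 = $375 apiece.
Remainder $4,550 by lane-miles (total 489.6): Valley Township 37.17 → $25; Central Zone 1,124.49 → $1,125; Harbor Precinct 1,431.17 → $1,425; South Borough 479.53 → $475; Granite District 1,477.63 → $1,475.
Rounding difference +$25 on remainder applied to Granite District.
Totals: Valley Township $375 + $25 = $400; Central Zone $375 + $1,125 = $1,500; Harbor Precinct $375 + $1,425 = $1,800; South Borough $375 + $475 = $850; Granite District $375 + $1,500 = $1,875.

Valley Township: $400; Central Zone: $1,500; Harbor Precinct: $1,800; South Borough: $850; Granite District: $1,875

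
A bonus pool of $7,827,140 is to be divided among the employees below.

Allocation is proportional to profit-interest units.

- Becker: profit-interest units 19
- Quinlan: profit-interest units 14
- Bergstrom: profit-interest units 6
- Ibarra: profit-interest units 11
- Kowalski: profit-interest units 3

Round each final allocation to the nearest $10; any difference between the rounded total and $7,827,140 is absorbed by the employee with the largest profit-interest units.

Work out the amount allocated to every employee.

Becker: $2,805,950; Quinlan: $2,067,550; Bergstrom: $886,090; Ibarra: $1,624,500; Kowalski: $443,050

Profit-interest units total: 19 + 14 + 6 + 11 + 3 = 53.
Raw shares: Becker 2,805,955.85; Quinlan 2,067,546.42; Bergstrom 886,091.32; Ibarra 1,624,500.75; Kowalski 443,045.66.
At nearest $10: Becker $2,805,960; Quinlan $2,067,550; Bergstrom $886,090; Ibarra $1,624,500; Kowalski $443,050. Sum = $7,827,150.
Difference $7,827,140 − $7,827,150 = −$10 applied to largest profit-interest units (Becker): Becker becomes $2,805,950.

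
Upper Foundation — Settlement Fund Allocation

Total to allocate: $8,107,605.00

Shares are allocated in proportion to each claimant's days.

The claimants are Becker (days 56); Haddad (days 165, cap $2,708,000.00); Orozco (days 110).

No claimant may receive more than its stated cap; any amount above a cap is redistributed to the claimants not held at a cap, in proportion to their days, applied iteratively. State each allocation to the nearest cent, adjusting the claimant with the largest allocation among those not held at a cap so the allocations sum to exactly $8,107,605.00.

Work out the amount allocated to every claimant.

Becker: $1,821,553.49 | Haddad: $2,708,000.00 | Orozco: $3,578,051.51

Total days = 331.
Unconstrained shares: Becker 1,371,679.3958; Haddad 4,041,555.3625; Orozco 2,694,370.2417.
Held at cap: Haddad ($2,708,000.00); remaining pool $5,399,605.00 reallocated over remaining days 166.
Redistributed shares: Becker 1,821,553.4940 → $1,821,553.49; Orozco 3,578,051.5060 → $3,578,051.51.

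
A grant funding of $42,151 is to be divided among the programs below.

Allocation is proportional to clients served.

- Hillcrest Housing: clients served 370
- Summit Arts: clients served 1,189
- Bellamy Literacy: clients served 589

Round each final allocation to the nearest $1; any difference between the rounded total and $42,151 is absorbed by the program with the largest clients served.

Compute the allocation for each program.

Combined clients served = 370 + 1,189 + 589 = 2,148.
Unrounded shares: Hillcrest Housing 7,260.65; Summit Arts 23,332.19; Bellamy Literacy 11,558.17.
At nearest $1: Hillcrest Housing $7,261; Summit Arts $23,332; Bellamy Literacy $11,558. Sum = $42,151.
No rounding difference to absorb.

Hillcrest Housing: $7,261 | Summit Arts: $23,332 | Bellamy Literacy: $11,558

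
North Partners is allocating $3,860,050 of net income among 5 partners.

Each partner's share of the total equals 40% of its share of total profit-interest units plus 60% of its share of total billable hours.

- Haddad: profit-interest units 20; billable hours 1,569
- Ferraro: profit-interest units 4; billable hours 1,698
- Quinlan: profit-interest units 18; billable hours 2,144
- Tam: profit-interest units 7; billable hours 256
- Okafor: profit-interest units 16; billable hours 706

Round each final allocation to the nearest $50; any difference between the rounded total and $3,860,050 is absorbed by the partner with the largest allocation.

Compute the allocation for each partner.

Profit-interest units total 65; billable hours total 6,373.
Composite weights (40% profit-interest units + 60% billable hours): Haddad 0.2708; Ferraro 0.1845; Quinlan 0.3126; Tam 0.0672; Okafor 0.1649.
Proportional shares: Haddad 1,045,277.82; Ferraro 712,091.61; Quinlan 1,206,731.89; Tam 259,312.76; Okafor 636,635.92.
After rounding ($50): Haddad $1,045,300; Ferraro $712,100; Quinlan $1,206,750; Tam $259,300; Okafor $636,650. Sum = $3,860,100.
Difference $3,860,050 − $3,860,100 = −$50 applied to largest allocation (Quinlan): Quinlan becomes $1,206,700.

Haddad: $1,045,300 · Ferraro: $712,100 · Quinlan: $1,206,700 · Tam: $259,300 · Okafor: $636,650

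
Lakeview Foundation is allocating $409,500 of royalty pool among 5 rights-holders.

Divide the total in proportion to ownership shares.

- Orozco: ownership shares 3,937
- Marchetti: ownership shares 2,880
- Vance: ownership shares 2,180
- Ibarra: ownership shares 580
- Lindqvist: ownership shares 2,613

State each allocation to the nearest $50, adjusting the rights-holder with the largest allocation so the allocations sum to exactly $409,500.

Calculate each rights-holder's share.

Orozco: $132,200 | Marchetti: $96,750 | Vance: $73,250 | Ibarra: $19,500 | Lindqvist: $87,800

Sum of ownership shares: 12,190.
Unrounded shares: Orozco 3,937/12,190 × $409,500 = 132,256.07; Marchetti 2,880/12,190 × $409,500 = 96,748.15; Vance 2,180/12,190 × $409,500 = 73,232.98; Ibarra 580/12,190 × $409,500 = 19,484.00; Lindqvist 2,613/12,190 × $409,500 = 87,778.79.
At nearest $50: Orozco $132,250; Marchetti $96,750; Vance $73,250; Ibarra $19,500; Lindqvist $87,800. Sum = $409,550.
Difference $409,500 − $409,550 = −$50 applied to largest allocation (Orozco): Orozco becomes $132,200.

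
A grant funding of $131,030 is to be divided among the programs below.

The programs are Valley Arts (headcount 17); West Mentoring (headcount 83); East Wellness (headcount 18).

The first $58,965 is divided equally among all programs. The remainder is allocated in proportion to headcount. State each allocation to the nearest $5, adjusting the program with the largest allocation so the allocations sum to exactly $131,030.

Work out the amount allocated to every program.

Valley Arts: $30,035 | West Mentoring: $70,345 | East Wellness: $30,650

Equal tier: $58,965 ÷ 3 = $19,655 apiece.
Remainder $72,065 by headcount (total 118): Valley Arts 10,382.25 → $10,380; West Mentoring 50,689.79 → $50,690; East Wellness 10,992.97 → $10,995.
Totals: Valley Arts $19,655 + $10,380 = $30,035; West Mentoring $19,655 + $50,690 = $70,345; East Wellness $19,655 + $10,995 = $30,650.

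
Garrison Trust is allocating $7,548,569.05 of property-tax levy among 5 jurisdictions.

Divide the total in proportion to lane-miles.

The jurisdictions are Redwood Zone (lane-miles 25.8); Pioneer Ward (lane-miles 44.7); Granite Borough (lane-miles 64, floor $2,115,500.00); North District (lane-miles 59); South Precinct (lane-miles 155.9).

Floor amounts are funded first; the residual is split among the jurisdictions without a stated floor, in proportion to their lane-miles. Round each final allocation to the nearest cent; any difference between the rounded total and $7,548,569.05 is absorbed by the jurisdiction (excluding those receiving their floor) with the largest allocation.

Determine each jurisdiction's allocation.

Redwood Zone: $491,146.40; Pioneer Ward: $850,939.69; Granite Borough: $2,115,500.00; North District: $1,123,164.24; South Precinct: $2,967,818.72

Guaranteed amounts: Granite Borough $2,115,500.00. Remaining pool $5,433,069.05.
Remaining pool split over remaining lane-miles 285.4: Redwood Zone 491,146.3963 → $491,146.40; Pioneer Ward 850,939.6865 → $850,939.69; North District 1,123,164.2395 → $1,123,164.24; South Precinct 2,967,818.7277 → $2,967,818.73.
Rounding difference −$0.01 applied to South Precinct → $2,967,818.72.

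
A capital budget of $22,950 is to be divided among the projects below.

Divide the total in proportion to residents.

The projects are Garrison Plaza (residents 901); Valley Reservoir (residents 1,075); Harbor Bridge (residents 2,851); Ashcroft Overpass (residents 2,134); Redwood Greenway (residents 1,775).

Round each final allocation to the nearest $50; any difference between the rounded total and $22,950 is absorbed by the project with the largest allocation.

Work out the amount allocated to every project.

Combined residents = 8,736.
Proportional shares: Garrison Plaza 901/8,736 × $22,950 = 2,366.98; Valley Reservoir 1,075/8,736 × $22,950 = 2,824.09; Harbor Bridge 2,851/8,736 × $22,950 = 7,489.75; Ashcroft Overpass 2,134/8,736 × $22,950 = 5,606.15; Redwood Greenway 1,775/8,736 × $22,950 = 4,663.03.
Rounded to nearest $50: Garrison Plaza $2,350; Valley Reservoir $2,800; Harbor Bridge $7,500; Ashcroft Overpass $5,600; Redwood Greenway $4,650. Sum = $22,900.
Difference $22,950 − $22,900 = +$50 applied to largest allocation (Harbor Bridge): Harbor Bridge becomes $7,550.

Garrison Plaza: $2,350 | Valley Reservoir: $2,800 | Harbor Bridge: $7,550 | Ashcroft Overpass: $5,600 | Redwood Greenway: $4,650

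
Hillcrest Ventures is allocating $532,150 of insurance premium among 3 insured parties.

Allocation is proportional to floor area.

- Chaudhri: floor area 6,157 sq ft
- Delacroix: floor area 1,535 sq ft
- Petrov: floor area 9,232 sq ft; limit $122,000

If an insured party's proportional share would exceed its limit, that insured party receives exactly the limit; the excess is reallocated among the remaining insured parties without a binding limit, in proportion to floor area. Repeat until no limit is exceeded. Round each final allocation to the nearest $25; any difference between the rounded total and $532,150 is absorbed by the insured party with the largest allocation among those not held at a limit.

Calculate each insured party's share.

Chaudhri: $328,300 | Delacroix: $81,850 | Petrov: $122,000

Combined floor area = 16,924.
Pro-rata shares before constraints: Chaudhri 193,597.70; Delacroix 48,265.79; Petrov 290,286.50.
Cap binds for Petrov ($122,000); remaining pool $410,150 reallocated over remaining floor area 7,692.
Remaining shares: Chaudhri 328,301.29 → $328,300; Delacroix 81,848.71 → $81,850.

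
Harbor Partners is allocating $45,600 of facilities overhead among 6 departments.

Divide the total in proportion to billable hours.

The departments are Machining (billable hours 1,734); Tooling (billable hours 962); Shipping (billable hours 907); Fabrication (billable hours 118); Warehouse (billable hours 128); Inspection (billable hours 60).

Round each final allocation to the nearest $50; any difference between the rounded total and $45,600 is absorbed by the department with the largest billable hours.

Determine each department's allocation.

Machining: $20,200 · Tooling: $11,200 · Shipping: $10,600 · Fabrication: $1,400 · Warehouse: $1,500 · Inspection: $700

Billable hours total: 3,909.
Pro-rata amounts: Machining 1,734/3,909 × $45,600 = 20,227.78; Tooling 962/3,909 × $45,600 = 11,222.10; Shipping 907/3,909 × $45,600 = 10,580.51; Fabrication 118/3,909 × $45,600 = 1,376.52; Warehouse 128/3,909 × $45,600 = 1,493.17; Inspection 60/3,909 × $45,600 = 699.92.
After rounding ($50): Machining $20,250; Tooling $11,200; Shipping $10,600; Fabrication $1,400; Warehouse $1,500; Inspection $700. Sum = $45,650.
Difference $45,600 − $45,650 = −$50 applied to largest billable hours (Machining): Machining becomes $20,200.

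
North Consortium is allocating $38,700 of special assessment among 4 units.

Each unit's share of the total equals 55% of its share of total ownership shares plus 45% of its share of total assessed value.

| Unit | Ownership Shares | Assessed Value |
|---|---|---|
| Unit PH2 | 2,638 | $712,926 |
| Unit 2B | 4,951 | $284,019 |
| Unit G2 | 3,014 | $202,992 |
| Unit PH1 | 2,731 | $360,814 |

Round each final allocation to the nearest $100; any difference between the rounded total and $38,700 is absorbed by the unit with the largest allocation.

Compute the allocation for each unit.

Totals — ownership shares 13,334, assessed value 1,560,751.
Combined weights (55% ownership shares + 45% assessed value): Unit PH2 0.3144; Unit 2B 0.2861; Unit G2 0.1828; Unit PH1 0.2167.
Raw shares: Unit PH2 12,165.92; Unit 2B 11,072.37; Unit G2 7,076.24; Unit PH1 8,385.48.
Rounded to nearest $100: Unit PH2 $12,200; Unit 2B $11,100; Unit G2 $7,100; Unit PH1 $8,400. Sum = $38,800.
Difference $38,700 − $38,800 = −$100 applied to largest allocation (Unit PH2): Unit PH2 becomes $12,100.

Unit PH2: $12,100 · Unit 2B: $11,100 · Unit G2: $7,100 · Unit PH1: $8,400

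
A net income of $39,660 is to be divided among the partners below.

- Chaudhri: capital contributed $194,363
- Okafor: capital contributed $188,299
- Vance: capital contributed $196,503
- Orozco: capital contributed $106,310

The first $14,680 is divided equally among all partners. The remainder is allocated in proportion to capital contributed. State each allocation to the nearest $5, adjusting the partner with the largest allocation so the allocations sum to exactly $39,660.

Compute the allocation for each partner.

Chaudhri: $10,755 · Okafor: $10,530 · Vance: $10,830 · Orozco: $7,545

Equal tier: $14,680 ÷ 4 = $3,670 apiece.
Remainder $24,980 by capital contributed (total 685,475): Chaudhri 7,082.95 → $7,085; Okafor 6,861.97 → $6,860; Vance 7,160.94 → $7,160; Orozco 3,874.14 → $3,875.
Totals: Chaudhri $3,670 + $7,085 = $10,755; Okafor $3,670 + $6,860 = $10,530; Vance $3,670 + $7,160 = $10,830; Orozco $3,670 + $3,875 = $7,545.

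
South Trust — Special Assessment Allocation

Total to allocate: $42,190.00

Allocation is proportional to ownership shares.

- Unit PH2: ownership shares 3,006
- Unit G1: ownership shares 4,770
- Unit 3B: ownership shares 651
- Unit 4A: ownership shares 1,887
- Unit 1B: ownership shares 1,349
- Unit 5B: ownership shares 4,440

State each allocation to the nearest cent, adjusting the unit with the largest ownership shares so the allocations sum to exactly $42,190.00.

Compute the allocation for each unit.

Unit PH2: $7,875.75 | Unit G1: $12,497.43 | Unit 3B: $1,705.63 | Unit 4A: $4,943.96 | Unit 1B: $3,534.39 | Unit 5B: $11,632.84

Combined ownership shares = 3,006 + 4,770 + 651 + 1,887 + 1,349 + 4,440 = 16,103.
Unrounded shares: Unit PH2 7,875.7461; Unit G1 12,497.4415; Unit 3B 1,705.6257; Unit 4A 4,943.9564; Unit 1B 3,534.3917; Unit 5B 11,632.8386.
At nearest cent: Unit PH2 $7,875.75; Unit G1 $12,497.44; Unit 3B $1,705.63; Unit 4A $4,943.96; Unit 1B $3,534.39; Unit 5B $11,632.84. Sum = $42,190.01.
Difference $42,190.00 − $42,190.01 = −$0.01 applied to largest ownership shares (Unit G1): Unit G1 becomes $12,497.43.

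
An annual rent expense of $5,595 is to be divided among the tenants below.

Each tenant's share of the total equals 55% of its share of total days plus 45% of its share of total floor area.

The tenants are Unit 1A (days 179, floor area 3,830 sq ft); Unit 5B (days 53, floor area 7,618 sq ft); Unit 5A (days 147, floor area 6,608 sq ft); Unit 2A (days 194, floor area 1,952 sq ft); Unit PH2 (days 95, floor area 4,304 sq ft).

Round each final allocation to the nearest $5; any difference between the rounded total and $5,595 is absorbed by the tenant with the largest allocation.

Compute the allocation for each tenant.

Unit 1A: $1,220 · Unit 5B: $1,035 · Unit 5A: $1,360 · Unit 2A: $1,095 · Unit PH2: $885

Totals — days 668, floor area 24,312.
Composite weights (55% days + 45% floor area): Unit 1A 0.2183; Unit 5B 0.1846; Unit 5A 0.2433; Unit 2A 0.1959; Unit PH2 0.1579.
Pro-rata amounts: Unit 1A 1,221.23; Unit 5B 1,033.07; Unit 5A 1,361.50; Unit 2A 1,095.84; Unit PH2 883.35.
Rounded to nearest $5: Unit 1A $1,220; Unit 5B $1,035; Unit 5A $1,360; Unit 2A $1,095; Unit PH2 $885. Sum = $5,595.
Sum already equals the total — no adjustment.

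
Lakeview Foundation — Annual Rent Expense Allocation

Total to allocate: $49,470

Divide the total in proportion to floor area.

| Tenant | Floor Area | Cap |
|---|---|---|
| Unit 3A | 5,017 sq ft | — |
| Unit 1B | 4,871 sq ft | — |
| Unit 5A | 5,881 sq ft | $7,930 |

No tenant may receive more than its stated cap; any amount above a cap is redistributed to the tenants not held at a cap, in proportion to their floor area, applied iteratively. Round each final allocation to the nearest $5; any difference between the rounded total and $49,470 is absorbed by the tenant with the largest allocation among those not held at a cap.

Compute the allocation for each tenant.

Unit 3A: $21,075; Unit 1B: $20,465; Unit 5A: $7,930

Combined floor area = 15,769.
Unconstrained shares: Unit 3A 15,739.17; Unit 1B 15,281.14; Unit 5A 18,449.68.
Held at cap: Unit 5A ($7,930); residual $41,540 reallocated over remaining floor area 9,888.
Redistributed shares: Unit 3A 21,076.68 → $21,075; Unit 1B 20,463.32 → $20,465.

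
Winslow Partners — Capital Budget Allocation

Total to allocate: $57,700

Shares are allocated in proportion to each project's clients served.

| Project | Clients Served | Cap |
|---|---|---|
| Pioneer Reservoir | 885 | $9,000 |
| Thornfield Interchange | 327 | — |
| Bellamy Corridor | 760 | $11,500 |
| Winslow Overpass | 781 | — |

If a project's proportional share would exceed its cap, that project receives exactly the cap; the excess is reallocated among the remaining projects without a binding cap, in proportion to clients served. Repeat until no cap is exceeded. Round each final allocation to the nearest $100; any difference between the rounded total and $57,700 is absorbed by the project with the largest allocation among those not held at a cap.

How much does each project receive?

Combined clients served = 2,753.
Proportional shares (ignoring caps): Pioneer Reservoir 18,548.67; Thornfield Interchange 6,853.58; Bellamy Corridor 15,928.80; Winslow Overpass 16,368.94.
Capped: Pioneer Reservoir ($9,000), Bellamy Corridor ($11,500); residual $37,200 reallocated over remaining clients served 1,108.
Redistributed shares: Thornfield Interchange 10,978.70 → $11,000; Winslow Overpass 26,221.30 → $26,200.

Pioneer Reservoir: $9,000 · Thornfield Interchange: $11,000 · Bellamy Corridor: $11,500 · Winslow Overpass: $26,200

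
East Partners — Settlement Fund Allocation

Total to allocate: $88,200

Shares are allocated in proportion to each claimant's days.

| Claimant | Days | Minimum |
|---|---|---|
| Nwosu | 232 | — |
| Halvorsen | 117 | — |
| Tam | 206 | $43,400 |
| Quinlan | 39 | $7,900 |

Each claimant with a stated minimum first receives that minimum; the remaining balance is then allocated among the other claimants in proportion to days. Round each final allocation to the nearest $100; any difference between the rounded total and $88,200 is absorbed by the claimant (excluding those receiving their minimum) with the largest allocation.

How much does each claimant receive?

Guaranteed amounts: Tam $43,400; Quinlan $7,900. Remaining pool $36,900.
Remaining pool split over remaining days 349: Nwosu 24,529.51 → $24,500; Halvorsen 12,370.49 → $12,400.

Nwosu: $24,500 · Halvorsen: $12,400 · Tam: $43,400 · Quinlan: $7,900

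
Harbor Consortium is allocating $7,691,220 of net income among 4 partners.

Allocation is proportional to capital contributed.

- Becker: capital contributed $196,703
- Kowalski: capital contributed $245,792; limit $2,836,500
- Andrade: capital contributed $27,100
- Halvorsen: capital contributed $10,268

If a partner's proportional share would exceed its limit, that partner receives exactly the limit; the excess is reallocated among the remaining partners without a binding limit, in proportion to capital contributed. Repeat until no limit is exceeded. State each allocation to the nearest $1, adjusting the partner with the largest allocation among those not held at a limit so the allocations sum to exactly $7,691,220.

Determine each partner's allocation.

Total capital contributed = 479,863.
Pro-rata shares before constraints: Becker 3,152,745.78; Kowalski 3,939,541.80; Andrade 434,357.44; Halvorsen 164,574.99.
Cap binds for Kowalski ($2,836,500); balance $4,854,720 reallocated over remaining capital contributed 234,071.
Shares after redistribution: Becker 4,079,693.72 → $4,079,694; Andrade 562,064.13 → $562,064; Halvorsen 212,962.16 → $212,962.

Becker: $4,079,694 · Kowalski: $2,836,500 · Andrade: $562,064 · Halvorsen: $212,962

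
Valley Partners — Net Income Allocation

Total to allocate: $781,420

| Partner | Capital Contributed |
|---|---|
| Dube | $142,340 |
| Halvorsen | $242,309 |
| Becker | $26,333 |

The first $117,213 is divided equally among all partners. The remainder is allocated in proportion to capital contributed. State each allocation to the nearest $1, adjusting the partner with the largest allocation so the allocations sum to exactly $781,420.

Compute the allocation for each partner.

First tranche $117,213 split equally: $39,071 each.
Remainder $664,207 by capital contributed (total 410,982): Dube 230,042.25 → $230,042; Halvorsen 391,606.77 → $391,607; Becker 42,557.98 → $42,558.
Totals: Dube $39,071 + $230,042 = $269,113; Halvorsen $39,071 + $391,607 = $430,678; Becker $39,071 + $42,558 = $81,629.

Dube: $269,113; Halvorsen: $430,678; Becker: $81,629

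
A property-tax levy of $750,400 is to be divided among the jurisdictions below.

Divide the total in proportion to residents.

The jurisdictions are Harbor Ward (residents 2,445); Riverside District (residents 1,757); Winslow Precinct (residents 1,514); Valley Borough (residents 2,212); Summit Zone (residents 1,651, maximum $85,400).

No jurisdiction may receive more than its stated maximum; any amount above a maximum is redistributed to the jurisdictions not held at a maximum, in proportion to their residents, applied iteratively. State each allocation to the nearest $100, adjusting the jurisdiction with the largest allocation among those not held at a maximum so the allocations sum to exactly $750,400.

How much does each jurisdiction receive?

Combined residents = 9,579.
Pro-rata shares before constraints: Harbor Ward 191,536.49; Riverside District 137,639.92; Winslow Precinct 118,603.78; Valley Borough 173,283.72; Summit Zone 129,336.09.
Capped: Summit Zone ($85,400); balance $665,000 reallocated over remaining residents 7,928.
Remaining shares: Harbor Ward 205,086.40 → $205,100; Riverside District 147,377.02 → $147,400; Winslow Precinct 126,994.20 → $127,000; Valley Borough 185,542.38 → $185,500.

Harbor Ward: $205,100; Riverside District: $147,400; Winslow Precinct: $127,000; Valley Borough: $185,500; Summit Zone: $85,400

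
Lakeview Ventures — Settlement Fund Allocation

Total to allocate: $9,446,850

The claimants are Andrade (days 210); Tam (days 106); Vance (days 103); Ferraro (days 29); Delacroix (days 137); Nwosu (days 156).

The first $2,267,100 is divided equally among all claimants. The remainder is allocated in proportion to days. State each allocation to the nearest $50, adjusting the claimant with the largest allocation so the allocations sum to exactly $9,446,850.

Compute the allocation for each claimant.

Andrade: $2,412,550; Tam: $1,404,900; Vance: $1,375,850; Ferraro: $658,850; Delacroix: $1,705,300; Nwosu: $1,889,400

$2,267,100 shared equally gives $377,850 per claimant.
Remainder $7,179,750 by days (total 741): Andrade 2,034,746.96 → $2,034,750; Tam 1,027,062.75 → $1,027,050; Vance 997,994.94 → $998,000; Ferraro 280,988.87 → $281,000; Delacroix 1,327,430.16 → $1,327,450; Nwosu 1,511,526.32 → $1,511,550.
Rounding difference −$50 on remainder applied to Andrade.
Totals: Andrade $377,850 + $2,034,700 = $2,412,550; Tam $377,850 + $1,027,050 = $1,404,900; Vance $377,850 + $998,000 = $1,375,850; Ferraro $377,850 + $281,000 = $658,850; Delacroix $377,850 + $1,327,450 = $1,705,300; Nwosu $377,850 + $1,511,550 = $1,889,400.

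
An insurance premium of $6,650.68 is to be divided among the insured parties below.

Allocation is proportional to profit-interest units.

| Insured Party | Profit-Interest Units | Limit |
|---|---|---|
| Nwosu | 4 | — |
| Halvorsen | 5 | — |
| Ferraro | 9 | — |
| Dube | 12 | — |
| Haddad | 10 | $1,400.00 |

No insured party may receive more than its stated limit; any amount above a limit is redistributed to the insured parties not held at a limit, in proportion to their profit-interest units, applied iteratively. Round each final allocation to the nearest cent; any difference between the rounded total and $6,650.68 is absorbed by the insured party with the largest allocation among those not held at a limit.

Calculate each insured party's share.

Total profit-interest units = 40.
Pro-rata shares before constraints: Nwosu 665.0680; Halvorsen 831.3350; Ferraro 1,496.4030; Dube 1,995.2040; Haddad 1,662.6700.
Capped: Haddad ($1,400.00); residual $5,250.68 reallocated over remaining profit-interest units 30.
Shares after redistribution: Nwosu 700.0907 → $700.09; Halvorsen 875.1133 → $875.11; Ferraro 1,575.2040 → $1,575.20; Dube 2,100.2720 → $2,100.27.
Rounding difference +$0.01 applied to Dube → $2,100.28.

Nwosu: $700.09; Halvorsen: $875.11; Ferraro: $1,575.20; Dube: $2,100.28; Haddad: $1,400.00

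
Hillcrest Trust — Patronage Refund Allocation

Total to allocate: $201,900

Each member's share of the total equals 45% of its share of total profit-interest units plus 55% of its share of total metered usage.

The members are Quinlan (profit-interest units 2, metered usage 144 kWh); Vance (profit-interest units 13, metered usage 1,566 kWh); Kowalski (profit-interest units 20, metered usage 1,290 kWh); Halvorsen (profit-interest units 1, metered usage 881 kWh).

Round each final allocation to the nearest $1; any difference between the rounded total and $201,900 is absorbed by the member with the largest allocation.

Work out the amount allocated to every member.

Quinlan: $9,168 · Vance: $77,616 · Kowalski: $87,385 · Halvorsen: $27,731

Totals — profit-interest units 36, metered usage 3,881.
Composite weights (45% profit-interest units + 55% metered usage): Quinlan 0.0454; Vance 0.3844; Kowalski 0.4328; Halvorsen 0.1374.
Pro-rata amounts: Quinlan 9,167.70; Vance 77,615.88; Kowalski 87,385.09; Halvorsen 27,731.34.
After rounding ($1): Quinlan $9,168; Vance $77,616; Kowalski $87,385; Halvorsen $27,731. Sum = $201,900.
Sum already equals the total — no adjustment.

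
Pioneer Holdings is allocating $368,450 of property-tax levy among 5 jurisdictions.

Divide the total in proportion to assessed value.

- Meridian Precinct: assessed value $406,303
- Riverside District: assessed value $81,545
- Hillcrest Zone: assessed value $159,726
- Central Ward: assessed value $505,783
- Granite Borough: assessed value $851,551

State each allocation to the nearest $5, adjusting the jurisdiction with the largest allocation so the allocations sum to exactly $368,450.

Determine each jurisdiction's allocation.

Meridian Precinct: $74,670; Riverside District: $14,985; Hillcrest Zone: $29,355; Central Ward: $92,950; Granite Borough: $156,490

Sum of assessed value: 2,004,908.
Raw shares: Meridian Precinct 406,303/2,004,908 × $368,450 = 74,667.94; Riverside District 81,545/2,004,908 × $368,450 = 14,985.85; Hillcrest Zone 159,726/2,004,908 × $368,450 = 29,353.49; Central Ward 505,783/2,004,908 × $368,450 = 92,949.77; Granite Borough 851,551/2,004,908 × $368,450 = 156,492.95.
After rounding ($5): Meridian Precinct $74,670; Riverside District $14,985; Hillcrest Zone $29,355; Central Ward $92,950; Granite Borough $156,495. Sum = $368,455.
Difference $368,450 − $368,455 = −$5 applied to largest allocation (Granite Borough): Granite Borough becomes $156,490.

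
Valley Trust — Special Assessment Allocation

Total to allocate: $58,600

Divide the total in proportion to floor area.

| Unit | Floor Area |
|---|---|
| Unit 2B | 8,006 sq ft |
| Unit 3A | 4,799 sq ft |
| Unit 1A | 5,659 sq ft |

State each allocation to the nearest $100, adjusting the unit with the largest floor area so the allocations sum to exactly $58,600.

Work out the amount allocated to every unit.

Unit 2B: $25,400; Unit 3A: $15,200; Unit 1A: $18,000

Total floor area = 8,006 + 4,799 + 5,659 = 18,464.
Proportional shares: Unit 2B 25,408.99; Unit 3A 15,230.80; Unit 1A 17,960.21.
At nearest $100: Unit 2B $25,400; Unit 3A $15,200; Unit 1A $18,000. Sum = $58,600.
Sum already equals the total — no adjustment.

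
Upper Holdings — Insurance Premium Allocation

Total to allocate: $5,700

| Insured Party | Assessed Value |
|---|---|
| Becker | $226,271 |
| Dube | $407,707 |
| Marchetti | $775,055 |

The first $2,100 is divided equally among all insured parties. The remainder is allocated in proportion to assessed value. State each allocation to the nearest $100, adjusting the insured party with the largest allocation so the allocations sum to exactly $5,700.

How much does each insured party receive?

Becker: $1,300 · Dube: $1,700 · Marchetti: $2,700

First tranche $2,100 split equally: $700 each.
Remainder $3,600 by assessed value (total 1,409,033): Becker 578.11 → $600; Dube 1,041.67 → $1,000; Marchetti 1,980.22 → $2,000.
Totals: Becker $700 + $600 = $1,300; Dube $700 + $1,000 = $1,700; Marchetti $700 + $2,000 = $2,700.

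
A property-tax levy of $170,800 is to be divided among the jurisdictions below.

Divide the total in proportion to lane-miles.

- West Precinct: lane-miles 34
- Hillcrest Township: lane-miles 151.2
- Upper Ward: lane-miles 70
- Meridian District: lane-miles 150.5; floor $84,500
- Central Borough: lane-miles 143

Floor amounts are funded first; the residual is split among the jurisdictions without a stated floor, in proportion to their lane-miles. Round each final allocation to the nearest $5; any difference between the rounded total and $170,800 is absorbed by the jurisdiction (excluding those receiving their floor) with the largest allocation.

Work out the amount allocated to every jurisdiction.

West Precinct: $7,370 | Hillcrest Township: $32,770 | Upper Ward: $15,170 | Meridian District: $84,500 | Central Borough: $30,990

Fund the minimums — Meridian District $84,500. Balance $86,300.
Balance split over remaining lane-miles 398.2: West Precinct 7,368.66 → $7,370; Hillcrest Township 32,768.86 → $32,770; Upper Ward 15,170.77 → $15,170; Central Borough 30,991.71 → $30,990.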